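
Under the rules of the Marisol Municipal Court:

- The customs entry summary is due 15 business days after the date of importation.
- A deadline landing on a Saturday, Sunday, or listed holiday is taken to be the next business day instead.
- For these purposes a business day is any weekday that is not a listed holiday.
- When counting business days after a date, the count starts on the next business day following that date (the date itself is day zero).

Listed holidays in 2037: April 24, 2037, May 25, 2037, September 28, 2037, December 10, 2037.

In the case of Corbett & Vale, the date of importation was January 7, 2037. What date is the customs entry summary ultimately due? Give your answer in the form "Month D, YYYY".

Counting 15 business days after January 7, 2037 (skipping weekends and listed holidays) reaches January 28, 2037.
Since January 28, 2037 is a Wednesday and not a holiday, the date is unchanged.
Final deadline: January 28, 2037.

January 28, 2037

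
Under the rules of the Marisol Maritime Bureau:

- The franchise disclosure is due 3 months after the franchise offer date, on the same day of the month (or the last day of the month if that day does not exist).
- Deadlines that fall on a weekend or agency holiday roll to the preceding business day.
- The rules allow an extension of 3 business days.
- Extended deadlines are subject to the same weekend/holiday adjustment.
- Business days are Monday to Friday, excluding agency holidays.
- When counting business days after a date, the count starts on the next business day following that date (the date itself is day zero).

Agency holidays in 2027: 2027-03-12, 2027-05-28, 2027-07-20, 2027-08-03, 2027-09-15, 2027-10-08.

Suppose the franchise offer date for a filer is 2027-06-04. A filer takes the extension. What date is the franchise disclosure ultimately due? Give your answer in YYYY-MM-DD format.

2027-09-08

3 months from 2027-06-04 is 2027-09-04.
2027-09-04 falls on a Saturday. Rolling to the preceding business day gives 2027-09-03, a Friday.
Applying the 3-business-day extension: 3 business days after 2027-09-03 is 2027-09-08.
2027-09-08 is a Wednesday and not a listed holiday, so it stands.
Final deadline: 2027-09-08.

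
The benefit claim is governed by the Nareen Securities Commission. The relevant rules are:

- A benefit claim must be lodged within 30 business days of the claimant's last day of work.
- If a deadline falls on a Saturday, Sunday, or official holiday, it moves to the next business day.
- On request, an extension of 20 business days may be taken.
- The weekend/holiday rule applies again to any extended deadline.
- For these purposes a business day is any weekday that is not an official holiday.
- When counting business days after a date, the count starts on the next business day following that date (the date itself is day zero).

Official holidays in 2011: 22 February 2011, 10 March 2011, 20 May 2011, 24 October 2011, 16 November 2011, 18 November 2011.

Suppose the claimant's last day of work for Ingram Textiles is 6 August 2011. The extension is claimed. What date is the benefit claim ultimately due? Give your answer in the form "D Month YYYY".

Counting 30 business days after 6 August 2011 (skipping weekends and listed holidays) reaches 16 September 2011.
16 September 2011 falls on a Friday, which is a business day, so no adjustment is needed.
Counting 20 further business days from 16 September 2011 reaches 14 October 2011.
14 October 2011 is a Friday and not a listed holiday, so it stands.
Deadline: 14 October 2011.

14 October 2011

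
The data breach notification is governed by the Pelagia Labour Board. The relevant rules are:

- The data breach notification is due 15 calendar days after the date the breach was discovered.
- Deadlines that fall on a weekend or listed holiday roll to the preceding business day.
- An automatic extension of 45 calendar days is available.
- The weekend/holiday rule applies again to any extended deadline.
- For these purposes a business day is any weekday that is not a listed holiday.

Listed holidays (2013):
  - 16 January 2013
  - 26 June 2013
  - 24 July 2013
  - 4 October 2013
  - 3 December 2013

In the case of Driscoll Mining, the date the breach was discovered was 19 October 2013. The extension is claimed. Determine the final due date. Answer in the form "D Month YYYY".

Trigger date 19 October 2013 + 15 calendar days = 3 November 2013.
Because 3 November 2013 is a Sunday, the deadline becomes 1 November 2013 (Friday).
The 45-calendar-day extension moves the deadline from 1 November 2013 to 16 December 2013.
16 December 2013 is a Monday and not a listed holiday, so it stands.
Deadline: 16 December 2013.

16 December 2013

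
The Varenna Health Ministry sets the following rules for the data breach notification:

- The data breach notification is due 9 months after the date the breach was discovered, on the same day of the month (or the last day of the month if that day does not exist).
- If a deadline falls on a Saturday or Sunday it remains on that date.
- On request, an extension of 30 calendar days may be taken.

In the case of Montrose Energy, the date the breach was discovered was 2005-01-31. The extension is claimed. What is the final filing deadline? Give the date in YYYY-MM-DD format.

2005-11-30

Moving 9 months forward from 2005-01-31 on the corresponding day gives 2005-10-31.
2005-10-31 is a Monday; no weekend or holiday adjustment applies.
The 30-calendar-day extension moves the deadline from 2005-10-31 to 2005-11-30.
No adjustment is made for weekends or holidays, so 2005-11-30 stands.
So the filing is due 2005-11-30.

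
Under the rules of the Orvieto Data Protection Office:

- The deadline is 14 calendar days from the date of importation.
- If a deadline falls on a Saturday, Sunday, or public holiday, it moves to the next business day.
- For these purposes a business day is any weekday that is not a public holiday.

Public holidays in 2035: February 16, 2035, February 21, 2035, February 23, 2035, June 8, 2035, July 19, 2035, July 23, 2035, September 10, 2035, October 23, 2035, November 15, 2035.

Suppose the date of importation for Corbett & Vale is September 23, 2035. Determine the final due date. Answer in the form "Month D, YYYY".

October 8, 2035

From September 23, 2035, 14 calendar days later is October 7, 2035.
Because October 7, 2035 is a Sunday, the deadline becomes October 8, 2035 (Monday).
The final due date is October 8, 2035.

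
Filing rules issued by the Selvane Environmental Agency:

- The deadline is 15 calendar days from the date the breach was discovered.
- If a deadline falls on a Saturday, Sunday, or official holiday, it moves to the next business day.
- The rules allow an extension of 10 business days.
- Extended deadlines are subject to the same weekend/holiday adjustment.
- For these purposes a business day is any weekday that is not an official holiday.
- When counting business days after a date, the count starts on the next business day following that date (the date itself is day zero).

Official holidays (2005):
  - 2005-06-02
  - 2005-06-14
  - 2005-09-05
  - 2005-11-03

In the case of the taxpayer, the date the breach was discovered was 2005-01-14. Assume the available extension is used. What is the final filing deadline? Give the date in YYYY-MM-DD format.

2005-02-14

From 2005-01-14, 15 calendar days later is 2005-01-29.
Because 2005-01-29 is a Saturday, the deadline becomes 2005-01-31 (Monday).
The 10-business-day extension runs from 2005-01-31 to 2005-02-14.
Since 2005-02-14 is a Monday and not a holiday, the date is unchanged.
Deadline: 2005-02-14.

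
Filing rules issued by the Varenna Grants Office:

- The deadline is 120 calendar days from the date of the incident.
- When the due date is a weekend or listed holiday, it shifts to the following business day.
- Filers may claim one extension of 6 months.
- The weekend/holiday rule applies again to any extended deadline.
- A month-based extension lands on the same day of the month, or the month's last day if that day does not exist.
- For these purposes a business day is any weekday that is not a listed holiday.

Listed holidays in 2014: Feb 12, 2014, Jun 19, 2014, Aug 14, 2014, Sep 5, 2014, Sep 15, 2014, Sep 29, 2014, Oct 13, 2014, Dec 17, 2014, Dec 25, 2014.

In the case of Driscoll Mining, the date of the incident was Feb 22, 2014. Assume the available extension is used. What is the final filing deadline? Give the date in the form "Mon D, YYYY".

Dec 23, 2014

From Feb 22, 2014, 120 calendar days later is Jun 22, 2014.
Jun 22, 2014 is a Sunday; the next business day is Jun 23, 2014 (Monday).
The 6 months extension carries Jun 23, 2014 to Dec 23, 2014.
Dec 23, 2014 (Tuesday) is already a business day.
Final deadline: Dec 23, 2014.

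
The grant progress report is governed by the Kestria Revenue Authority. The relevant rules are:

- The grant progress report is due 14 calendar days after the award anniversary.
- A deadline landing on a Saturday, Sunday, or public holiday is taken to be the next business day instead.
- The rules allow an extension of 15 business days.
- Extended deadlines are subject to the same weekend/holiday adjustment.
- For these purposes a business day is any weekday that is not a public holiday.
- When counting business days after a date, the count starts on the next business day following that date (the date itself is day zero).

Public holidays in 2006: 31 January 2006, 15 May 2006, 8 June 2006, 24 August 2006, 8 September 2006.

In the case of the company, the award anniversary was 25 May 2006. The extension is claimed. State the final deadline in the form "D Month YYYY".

Trigger date 25 May 2006 + 14 calendar days = 8 June 2006.
8 June 2006 is a listed holiday; the next business day is 9 June 2006 (Friday).
Counting 15 further business days from 9 June 2006 reaches 30 June 2006.
30 June 2006 is a Friday and not a listed holiday, so it stands.
Deadline: 30 June 2006.

30 June 2006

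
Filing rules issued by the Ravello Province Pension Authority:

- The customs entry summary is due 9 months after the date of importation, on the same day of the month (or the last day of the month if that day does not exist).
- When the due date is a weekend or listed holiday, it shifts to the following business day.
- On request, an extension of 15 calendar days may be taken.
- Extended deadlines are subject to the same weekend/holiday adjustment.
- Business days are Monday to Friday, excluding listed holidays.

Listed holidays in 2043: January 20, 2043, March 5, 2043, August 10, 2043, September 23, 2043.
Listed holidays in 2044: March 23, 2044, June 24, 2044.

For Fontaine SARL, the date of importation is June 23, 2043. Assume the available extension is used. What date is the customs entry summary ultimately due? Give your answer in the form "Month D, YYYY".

9 months after June 23, 2043, on the same day of the month, is March 23, 2044.
March 23, 2044 is a listed holiday; the next business day is March 24, 2044 (Thursday).
With the 15-day extension, March 24, 2044 becomes April 8, 2044.
April 8, 2044 is a Friday and not a listed holiday, so it stands.
Deadline: April 8, 2044.

April 8, 2044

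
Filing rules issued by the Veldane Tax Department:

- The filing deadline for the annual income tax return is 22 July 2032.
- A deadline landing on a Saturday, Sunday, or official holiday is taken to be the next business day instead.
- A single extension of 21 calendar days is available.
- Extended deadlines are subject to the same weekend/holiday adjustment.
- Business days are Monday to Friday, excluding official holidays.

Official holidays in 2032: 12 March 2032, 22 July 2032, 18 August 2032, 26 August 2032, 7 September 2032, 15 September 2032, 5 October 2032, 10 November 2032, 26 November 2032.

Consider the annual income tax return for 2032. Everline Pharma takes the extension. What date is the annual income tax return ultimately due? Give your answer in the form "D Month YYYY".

The statutory due date is 22 July 2032.
22 July 2032 is a listed holiday, so it moves to the next business day, 23 July 2032 (Friday).
The 21-calendar-day extension moves the deadline from 23 July 2032 to 13 August 2032.
Since 13 August 2032 is a Friday and not a holiday, the date is unchanged.
Final deadline: 13 August 2032.

13 August 2032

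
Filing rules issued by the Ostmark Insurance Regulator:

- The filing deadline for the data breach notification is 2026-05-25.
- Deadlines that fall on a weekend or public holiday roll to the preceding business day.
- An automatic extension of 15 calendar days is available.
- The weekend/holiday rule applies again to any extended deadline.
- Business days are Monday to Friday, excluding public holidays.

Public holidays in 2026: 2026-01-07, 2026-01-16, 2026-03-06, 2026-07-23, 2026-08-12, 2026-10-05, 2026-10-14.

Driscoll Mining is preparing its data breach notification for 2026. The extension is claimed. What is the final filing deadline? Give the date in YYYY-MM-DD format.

The statutory due date is 2026-05-25.
2026-05-25 falls on a Monday, which is a business day, so no adjustment is needed.
Applying the 15-calendar-day extension: 2026-05-25 + 15 days = 2026-06-09.
Since 2026-06-09 is a Tuesday and not a holiday, the date is unchanged.
Final deadline: 2026-06-09.

2026-06-09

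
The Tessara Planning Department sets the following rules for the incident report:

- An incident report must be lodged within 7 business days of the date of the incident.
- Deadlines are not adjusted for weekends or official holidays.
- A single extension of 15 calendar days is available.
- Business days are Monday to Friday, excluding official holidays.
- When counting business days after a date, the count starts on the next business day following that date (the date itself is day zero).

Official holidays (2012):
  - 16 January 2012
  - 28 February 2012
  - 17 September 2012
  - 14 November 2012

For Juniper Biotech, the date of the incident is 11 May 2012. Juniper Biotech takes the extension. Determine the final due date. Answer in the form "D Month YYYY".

7 business days after 11 May 2012, excluding weekends and holidays, is 22 May 2012.
22 May 2012 falls on a Tuesday. The rules make no weekend/holiday allowance, so it remains 22 May 2012.
The 15-calendar-day extension moves the deadline from 22 May 2012 to 6 June 2012.
6 June 2012 is a Wednesday; no weekend or holiday adjustment applies.
So the filing is due 6 June 2012.

6 June 2012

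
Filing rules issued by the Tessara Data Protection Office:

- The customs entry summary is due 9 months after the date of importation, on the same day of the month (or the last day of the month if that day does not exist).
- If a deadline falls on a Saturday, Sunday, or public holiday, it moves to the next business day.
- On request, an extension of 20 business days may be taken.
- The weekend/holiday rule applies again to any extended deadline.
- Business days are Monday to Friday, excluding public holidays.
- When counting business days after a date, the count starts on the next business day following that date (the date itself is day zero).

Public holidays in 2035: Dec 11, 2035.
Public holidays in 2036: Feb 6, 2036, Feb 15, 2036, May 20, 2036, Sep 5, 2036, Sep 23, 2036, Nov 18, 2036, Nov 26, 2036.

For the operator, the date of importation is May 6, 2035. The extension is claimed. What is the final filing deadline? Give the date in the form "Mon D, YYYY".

9 months after May 6, 2035, on the same day of the month, is Feb 6, 2036.
Because Feb 6, 2036 is a listed holiday, the deadline becomes Feb 7, 2036 (Thursday).
The 20-business-day extension runs from Feb 7, 2036 to Mar 7, 2036.
Since Mar 7, 2036 is a Friday and not a holiday, the date is unchanged.
The final due date is Mar 7, 2036.

Mar 7, 2036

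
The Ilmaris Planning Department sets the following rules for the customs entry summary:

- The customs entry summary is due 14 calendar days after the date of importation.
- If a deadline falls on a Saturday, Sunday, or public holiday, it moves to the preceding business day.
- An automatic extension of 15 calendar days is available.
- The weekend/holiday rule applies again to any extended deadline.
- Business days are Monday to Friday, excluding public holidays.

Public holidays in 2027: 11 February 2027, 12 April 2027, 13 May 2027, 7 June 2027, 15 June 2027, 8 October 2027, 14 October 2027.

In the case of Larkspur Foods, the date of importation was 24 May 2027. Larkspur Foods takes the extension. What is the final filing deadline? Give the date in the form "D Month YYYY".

Adding 14 calendar days to 24 May 2027 gives 7 June 2027.
7 June 2027 is a listed holiday; the preceding business day is 4 June 2027 (Friday).
Applying the 15-calendar-day extension: 4 June 2027 + 15 days = 19 June 2027.
Because 19 June 2027 is a Saturday, the deadline becomes 18 June 2027 (Friday).
Deadline: 18 June 2027.

18 June 2027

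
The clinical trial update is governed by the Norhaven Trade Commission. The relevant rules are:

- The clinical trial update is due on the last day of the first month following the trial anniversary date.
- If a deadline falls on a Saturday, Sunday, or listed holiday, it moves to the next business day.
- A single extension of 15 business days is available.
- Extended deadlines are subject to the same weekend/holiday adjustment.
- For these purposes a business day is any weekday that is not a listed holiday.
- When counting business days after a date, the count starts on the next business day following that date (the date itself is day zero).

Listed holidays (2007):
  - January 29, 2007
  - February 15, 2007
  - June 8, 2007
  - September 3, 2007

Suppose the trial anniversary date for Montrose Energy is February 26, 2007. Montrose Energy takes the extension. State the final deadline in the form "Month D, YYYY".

April 23, 2007

1 month after February 26, 2007 falls in March 2007; the last day of that month is March 31, 2007.
March 31, 2007 falls on a Saturday. Rolling to the next business day gives April 2, 2007, a Monday.
The 15-business-day extension runs from April 2, 2007 to April 23, 2007.
Since April 23, 2007 is a Monday and not a holiday, the date is unchanged.
Final deadline: April 23, 2007.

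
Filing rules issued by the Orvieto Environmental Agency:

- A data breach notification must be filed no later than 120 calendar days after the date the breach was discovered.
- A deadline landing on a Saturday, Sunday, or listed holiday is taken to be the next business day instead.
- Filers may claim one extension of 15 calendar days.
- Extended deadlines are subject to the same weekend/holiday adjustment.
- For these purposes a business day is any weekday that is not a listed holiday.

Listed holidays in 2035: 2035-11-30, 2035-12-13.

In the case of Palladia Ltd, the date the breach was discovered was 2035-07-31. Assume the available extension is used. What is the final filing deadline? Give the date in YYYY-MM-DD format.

Trigger date 2035-07-31 + 120 calendar days = 2035-11-28.
Since 2035-11-28 is a Wednesday and not a holiday, the date is unchanged.
The 15-calendar-day extension moves the deadline from 2035-11-28 to 2035-12-13.
Because 2035-12-13 is a listed holiday, the deadline becomes 2035-12-14 (Friday).
So the filing is due 2035-12-14.

2035-12-14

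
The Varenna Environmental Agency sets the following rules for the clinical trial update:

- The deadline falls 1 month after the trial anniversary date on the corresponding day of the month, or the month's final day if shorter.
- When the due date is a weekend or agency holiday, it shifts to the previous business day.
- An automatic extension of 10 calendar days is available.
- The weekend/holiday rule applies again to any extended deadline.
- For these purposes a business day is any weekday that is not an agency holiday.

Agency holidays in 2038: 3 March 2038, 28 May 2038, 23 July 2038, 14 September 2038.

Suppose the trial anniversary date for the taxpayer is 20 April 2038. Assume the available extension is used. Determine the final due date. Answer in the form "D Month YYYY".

27 May 2038

1 month after 20 April 2038, on the same day of the month, is 20 May 2038.
20 May 2038 falls on a Thursday, which is a business day, so no adjustment is needed.
Add the 10 calendar-day extension to 20 May 2038: 30 May 2038.
30 May 2038 is a Sunday, so it moves to the preceding business day, 27 May 2038 (Thursday).
Deadline: 27 May 2038.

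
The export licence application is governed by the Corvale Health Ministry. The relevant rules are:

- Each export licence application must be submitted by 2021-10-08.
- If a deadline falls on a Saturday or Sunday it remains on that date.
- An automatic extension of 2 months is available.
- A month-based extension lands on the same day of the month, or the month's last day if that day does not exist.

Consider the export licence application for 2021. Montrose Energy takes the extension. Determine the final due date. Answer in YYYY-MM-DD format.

Start from the fixed due date, 2021-10-08.
No adjustment is made for weekends or holidays, so 2021-10-08 stands.
Add 2 months to 2021-10-08: 2021-12-08.
2021-12-08 is a Wednesday; no weekend or holiday adjustment applies.
So the filing is due 2021-12-08.

2021-12-08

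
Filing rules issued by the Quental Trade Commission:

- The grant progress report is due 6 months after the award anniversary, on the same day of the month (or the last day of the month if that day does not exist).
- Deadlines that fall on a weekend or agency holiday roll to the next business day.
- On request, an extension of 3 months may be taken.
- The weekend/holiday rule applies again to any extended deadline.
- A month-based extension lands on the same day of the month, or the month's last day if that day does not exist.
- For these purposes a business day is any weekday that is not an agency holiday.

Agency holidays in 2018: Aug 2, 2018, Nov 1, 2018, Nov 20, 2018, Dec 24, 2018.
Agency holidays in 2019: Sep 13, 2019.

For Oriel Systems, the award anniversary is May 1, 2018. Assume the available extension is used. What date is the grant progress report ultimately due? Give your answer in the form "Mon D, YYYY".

Moving 6 months forward from May 1, 2018 on the corresponding day gives Nov 1, 2018.
Because Nov 1, 2018 is a listed holiday, the deadline becomes Nov 2, 2018 (Friday).
Applying the 3 months extension: 3 months after Nov 2, 2018 is Feb 2, 2019.
Because Feb 2, 2019 is a Saturday, the deadline becomes Feb 4, 2019 (Monday).
Final deadline: Feb 4, 2019.

Feb 4, 2019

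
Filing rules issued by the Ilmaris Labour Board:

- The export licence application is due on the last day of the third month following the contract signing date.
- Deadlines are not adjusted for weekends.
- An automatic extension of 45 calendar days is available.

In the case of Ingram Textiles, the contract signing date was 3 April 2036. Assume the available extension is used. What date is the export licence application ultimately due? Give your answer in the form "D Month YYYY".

14 September 2036

3 months after 3 April 2036 falls in July 2036; the last day of that month is 31 July 2036.
31 July 2036 falls on a Thursday. The rules make no weekend/holiday allowance, so it remains 31 July 2036.
The 45-calendar-day extension moves the deadline from 31 July 2036 to 14 September 2036.
14 September 2036 falls on a Sunday. The rules make no weekend/holiday allowance, so it remains 14 September 2036.
Deadline: 14 September 2036.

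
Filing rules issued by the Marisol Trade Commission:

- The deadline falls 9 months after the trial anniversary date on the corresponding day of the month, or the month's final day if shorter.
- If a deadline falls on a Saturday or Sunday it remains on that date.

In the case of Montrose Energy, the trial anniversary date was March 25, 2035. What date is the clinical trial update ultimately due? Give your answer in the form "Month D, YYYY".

December 25, 2035

9 months from March 25, 2035 is December 25, 2035.
December 25, 2035 is a Tuesday; no weekend or holiday adjustment applies.
Final deadline: December 25, 2035.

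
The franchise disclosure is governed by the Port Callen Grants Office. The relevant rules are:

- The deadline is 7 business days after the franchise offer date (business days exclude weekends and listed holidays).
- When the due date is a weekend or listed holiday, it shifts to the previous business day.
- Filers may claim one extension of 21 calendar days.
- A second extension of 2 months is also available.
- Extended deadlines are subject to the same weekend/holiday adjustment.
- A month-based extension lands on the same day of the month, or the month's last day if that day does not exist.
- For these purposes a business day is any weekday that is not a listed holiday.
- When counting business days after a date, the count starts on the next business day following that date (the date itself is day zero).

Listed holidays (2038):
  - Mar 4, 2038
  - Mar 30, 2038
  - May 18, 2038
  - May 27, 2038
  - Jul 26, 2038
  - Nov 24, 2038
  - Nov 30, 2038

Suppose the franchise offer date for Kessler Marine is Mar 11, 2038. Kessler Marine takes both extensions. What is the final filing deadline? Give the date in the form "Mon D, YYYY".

Counting 7 business days after Mar 11, 2038 (skipping weekends and listed holidays) reaches Mar 22, 2038.
Mar 22, 2038 is a Monday and not a listed holiday, so it stands.
The 21-calendar-day extension moves the deadline from Mar 22, 2038 to Apr 12, 2038.
Apr 12, 2038 falls on a Monday, which is a business day, so no adjustment is needed.
The 2 months extension carries Apr 12, 2038 to Jun 12, 2038.
Because Jun 12, 2038 is a Saturday, the deadline becomes Jun 11, 2038 (Friday).
Final deadline: Jun 11, 2038.

Jun 11, 2038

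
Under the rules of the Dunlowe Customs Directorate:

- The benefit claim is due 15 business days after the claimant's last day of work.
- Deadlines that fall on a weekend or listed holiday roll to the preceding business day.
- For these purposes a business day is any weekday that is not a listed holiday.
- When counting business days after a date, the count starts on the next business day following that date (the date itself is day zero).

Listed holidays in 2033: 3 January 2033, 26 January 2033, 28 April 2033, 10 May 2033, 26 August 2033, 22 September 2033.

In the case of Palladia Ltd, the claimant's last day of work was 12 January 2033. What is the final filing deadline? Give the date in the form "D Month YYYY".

15 business days after 12 January 2033, excluding weekends and holidays, is 3 February 2033.
3 February 2033 is a Thursday and not a listed holiday, so it stands.
The final due date is 3 February 2033.

3 February 2033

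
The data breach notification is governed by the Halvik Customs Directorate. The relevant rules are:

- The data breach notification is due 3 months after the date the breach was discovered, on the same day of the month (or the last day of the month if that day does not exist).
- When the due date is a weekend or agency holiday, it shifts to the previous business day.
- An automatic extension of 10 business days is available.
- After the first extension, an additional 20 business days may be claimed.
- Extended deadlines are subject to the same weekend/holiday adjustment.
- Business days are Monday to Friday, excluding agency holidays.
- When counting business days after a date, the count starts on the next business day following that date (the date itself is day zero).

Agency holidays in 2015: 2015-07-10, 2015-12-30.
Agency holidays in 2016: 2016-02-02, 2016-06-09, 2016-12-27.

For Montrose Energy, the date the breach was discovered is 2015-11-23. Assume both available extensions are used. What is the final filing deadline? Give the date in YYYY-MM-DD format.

3 months from 2015-11-23 is 2016-02-23.
2016-02-23 is a Tuesday and not a listed holiday, so it stands.
Counting 10 further business days from 2016-02-23 reaches 2016-03-08.
2016-03-08 is a Tuesday and not a listed holiday, so it stands.
Applying the 20-business-day extension: 20 business days after 2016-03-08 is 2016-04-05.
2016-04-05 falls on a Tuesday, which is a business day, so no adjustment is needed.
Deadline: 2016-04-05.

2016-04-05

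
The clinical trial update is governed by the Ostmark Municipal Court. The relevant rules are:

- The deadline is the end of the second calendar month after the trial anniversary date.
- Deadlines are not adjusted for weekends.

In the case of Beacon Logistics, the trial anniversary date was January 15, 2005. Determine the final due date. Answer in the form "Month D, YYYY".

The second month after January 15, 2005 is March 2005, whose last day is March 31, 2005.
March 31, 2005 is a Thursday; no weekend or holiday adjustment applies.
So the filing is due March 31, 2005.

March 31, 2005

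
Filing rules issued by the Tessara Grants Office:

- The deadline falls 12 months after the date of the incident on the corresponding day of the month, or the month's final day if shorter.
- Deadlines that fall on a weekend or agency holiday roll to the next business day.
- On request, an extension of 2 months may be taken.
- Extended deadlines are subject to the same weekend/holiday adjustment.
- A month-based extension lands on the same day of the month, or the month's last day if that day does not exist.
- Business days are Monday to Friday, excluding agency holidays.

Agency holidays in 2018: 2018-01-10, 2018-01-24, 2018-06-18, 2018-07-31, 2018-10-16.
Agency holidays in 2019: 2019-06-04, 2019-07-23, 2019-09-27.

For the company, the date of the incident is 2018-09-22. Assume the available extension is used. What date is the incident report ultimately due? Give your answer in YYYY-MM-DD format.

12 months after 2018-09-22, on the same day of the month, is 2019-09-22.
Because 2019-09-22 is a Sunday, the deadline becomes 2019-09-23 (Monday).
Applying the 2 months extension: 2 months after 2019-09-23 is 2019-11-23.
Because 2019-11-23 is a Saturday, the deadline becomes 2019-11-25 (Monday).
The final due date is 2019-11-25.

2019-11-25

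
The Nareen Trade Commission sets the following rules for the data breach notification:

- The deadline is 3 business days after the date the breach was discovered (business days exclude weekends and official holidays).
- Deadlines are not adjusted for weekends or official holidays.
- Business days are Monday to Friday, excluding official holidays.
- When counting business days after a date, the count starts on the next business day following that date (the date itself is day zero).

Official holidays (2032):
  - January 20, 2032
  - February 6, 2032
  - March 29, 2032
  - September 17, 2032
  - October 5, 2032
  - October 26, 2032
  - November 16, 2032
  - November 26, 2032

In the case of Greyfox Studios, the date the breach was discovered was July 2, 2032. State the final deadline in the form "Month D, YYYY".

3 business days after July 2, 2032, excluding weekends and holidays, is July 7, 2032.
July 7, 2032 falls on a Wednesday. The rules make no weekend/holiday allowance, so it remains July 7, 2032.
So the filing is due July 7, 2032.

July 7, 2032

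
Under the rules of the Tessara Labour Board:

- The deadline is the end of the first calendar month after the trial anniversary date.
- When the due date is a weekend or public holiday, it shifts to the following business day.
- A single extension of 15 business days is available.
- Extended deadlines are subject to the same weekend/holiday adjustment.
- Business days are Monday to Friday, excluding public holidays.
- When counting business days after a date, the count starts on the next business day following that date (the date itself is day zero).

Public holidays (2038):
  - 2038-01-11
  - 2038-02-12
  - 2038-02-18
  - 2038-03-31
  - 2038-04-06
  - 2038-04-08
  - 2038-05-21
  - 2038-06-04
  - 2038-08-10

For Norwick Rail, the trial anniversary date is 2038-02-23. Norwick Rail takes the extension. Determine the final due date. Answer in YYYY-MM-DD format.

The first month after 2038-02-23 is March 2038, whose last day is 2038-03-31.
2038-03-31 falls on a listed holiday. Rolling to the next business day gives 2038-04-01, a Thursday.
Applying the 15-business-day extension: 15 business days after 2038-04-01 is 2038-04-26.
2038-04-26 is a Monday and not a listed holiday, so it stands.
Deadline: 2038-04-26.

2038-04-26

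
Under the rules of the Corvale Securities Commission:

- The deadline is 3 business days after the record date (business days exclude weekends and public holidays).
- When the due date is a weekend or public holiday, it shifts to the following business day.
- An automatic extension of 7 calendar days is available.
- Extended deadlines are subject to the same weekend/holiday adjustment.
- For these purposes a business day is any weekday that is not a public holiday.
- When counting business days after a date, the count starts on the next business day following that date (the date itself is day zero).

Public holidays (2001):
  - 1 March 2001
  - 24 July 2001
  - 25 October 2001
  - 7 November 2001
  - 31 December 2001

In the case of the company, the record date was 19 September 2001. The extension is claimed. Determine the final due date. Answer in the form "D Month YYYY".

1 October 2001

Starting the day after 19 September 2001 and counting 3 business days lands on 24 September 2001.
24 September 2001 is a Monday and not a listed holiday, so it stands.
With the 7-day extension, 24 September 2001 becomes 1 October 2001.
Since 1 October 2001 is a Monday and not a holiday, the date is unchanged.
Final deadline: 1 October 2001.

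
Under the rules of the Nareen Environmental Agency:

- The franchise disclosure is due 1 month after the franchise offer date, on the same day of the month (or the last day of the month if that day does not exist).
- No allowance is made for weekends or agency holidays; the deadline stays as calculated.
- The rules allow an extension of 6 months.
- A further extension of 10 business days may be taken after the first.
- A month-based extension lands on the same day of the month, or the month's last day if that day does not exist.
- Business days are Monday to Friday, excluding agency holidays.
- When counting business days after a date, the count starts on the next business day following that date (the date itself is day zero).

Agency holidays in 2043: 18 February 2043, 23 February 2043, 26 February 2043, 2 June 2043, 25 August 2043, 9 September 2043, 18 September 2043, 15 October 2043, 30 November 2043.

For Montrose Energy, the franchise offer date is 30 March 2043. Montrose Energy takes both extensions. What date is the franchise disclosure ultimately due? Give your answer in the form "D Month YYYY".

1 month from 30 March 2043 is 30 April 2043.
No adjustment is made for weekends or holidays, so 30 April 2043 stands.
The 6 months extension carries 30 April 2043 to 30 October 2043.
30 October 2043 falls on a Friday. The rules make no weekend/holiday allowance, so it remains 30 October 2043.
The 10-business-day extension runs from 30 October 2043 to 13 November 2043.
13 November 2043 is a Friday; no weekend or holiday adjustment applies.
So the filing is due 13 November 2043.

13 November 2043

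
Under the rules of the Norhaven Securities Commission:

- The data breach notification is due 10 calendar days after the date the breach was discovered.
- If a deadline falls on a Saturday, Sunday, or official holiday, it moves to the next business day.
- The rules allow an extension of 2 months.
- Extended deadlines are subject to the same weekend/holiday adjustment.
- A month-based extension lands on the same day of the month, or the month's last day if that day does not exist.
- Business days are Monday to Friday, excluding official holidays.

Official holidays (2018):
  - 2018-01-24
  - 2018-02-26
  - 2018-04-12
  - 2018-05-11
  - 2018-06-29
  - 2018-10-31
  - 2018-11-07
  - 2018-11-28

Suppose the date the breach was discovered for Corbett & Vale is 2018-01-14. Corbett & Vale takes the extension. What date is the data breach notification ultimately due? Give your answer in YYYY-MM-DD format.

10 calendar days after 2018-01-14 is 2018-01-24.
2018-01-24 is a listed holiday, so it moves to the next business day, 2018-01-25 (Thursday).
The 2 months extension carries 2018-01-25 to 2018-03-25.
2018-03-25 is a Sunday, so it moves to the next business day, 2018-03-26 (Monday).
The final due date is 2018-03-26.

2018-03-26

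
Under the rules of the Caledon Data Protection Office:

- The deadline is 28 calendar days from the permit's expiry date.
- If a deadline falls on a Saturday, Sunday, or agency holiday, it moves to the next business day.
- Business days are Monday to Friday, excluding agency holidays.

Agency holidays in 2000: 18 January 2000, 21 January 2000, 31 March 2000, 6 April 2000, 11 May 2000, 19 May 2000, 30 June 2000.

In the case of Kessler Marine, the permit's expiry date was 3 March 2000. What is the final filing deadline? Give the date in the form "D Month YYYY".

Trigger date 3 March 2000 + 28 calendar days = 31 March 2000.
31 March 2000 is a listed holiday; the next business day is 3 April 2000 (Monday).
So the filing is due 3 April 2000.

3 April 2000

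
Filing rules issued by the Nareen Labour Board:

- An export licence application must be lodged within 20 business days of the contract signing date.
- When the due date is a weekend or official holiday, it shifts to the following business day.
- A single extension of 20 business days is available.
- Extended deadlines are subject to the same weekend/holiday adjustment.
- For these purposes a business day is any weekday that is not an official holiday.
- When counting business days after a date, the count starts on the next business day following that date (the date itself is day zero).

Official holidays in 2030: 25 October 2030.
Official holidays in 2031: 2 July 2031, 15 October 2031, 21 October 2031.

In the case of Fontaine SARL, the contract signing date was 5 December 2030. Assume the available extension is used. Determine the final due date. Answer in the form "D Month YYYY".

30 January 2031

20 business days after 5 December 2030, excluding weekends and holidays, is 2 January 2031.
2 January 2031 is a Thursday and not a listed holiday, so it stands.
Counting 20 further business days from 2 January 2031 reaches 30 January 2031.
30 January 2031 is a Thursday and not a listed holiday, so it stands.
Deadline: 30 January 2031.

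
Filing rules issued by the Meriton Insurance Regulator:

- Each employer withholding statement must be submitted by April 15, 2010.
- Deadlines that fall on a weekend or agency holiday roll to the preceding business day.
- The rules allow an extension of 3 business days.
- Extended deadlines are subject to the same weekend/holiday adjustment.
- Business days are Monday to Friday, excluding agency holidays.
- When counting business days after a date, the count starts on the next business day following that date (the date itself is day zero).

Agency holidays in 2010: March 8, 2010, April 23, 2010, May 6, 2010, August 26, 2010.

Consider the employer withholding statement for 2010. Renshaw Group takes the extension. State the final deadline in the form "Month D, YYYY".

April 20, 2010

Start from the fixed due date, April 15, 2010.
April 15, 2010 falls on a Thursday, which is a business day, so no adjustment is needed.
Counting 3 further business days from April 15, 2010 reaches April 20, 2010.
April 20, 2010 is a Tuesday and not a listed holiday, so it stands.
Final deadline: April 20, 2010.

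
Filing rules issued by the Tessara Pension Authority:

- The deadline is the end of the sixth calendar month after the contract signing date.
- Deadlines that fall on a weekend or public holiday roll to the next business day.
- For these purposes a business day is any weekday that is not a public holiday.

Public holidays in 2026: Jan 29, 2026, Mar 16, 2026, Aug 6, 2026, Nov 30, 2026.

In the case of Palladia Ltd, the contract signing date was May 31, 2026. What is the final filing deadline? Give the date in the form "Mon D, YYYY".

6 months after May 31, 2026 is November 2026; that month ends on Nov 30, 2026.
Because Nov 30, 2026 is a listed holiday, the deadline becomes Dec 1, 2026 (Tuesday).
Final deadline: Dec 1, 2026.

Dec 1, 2026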